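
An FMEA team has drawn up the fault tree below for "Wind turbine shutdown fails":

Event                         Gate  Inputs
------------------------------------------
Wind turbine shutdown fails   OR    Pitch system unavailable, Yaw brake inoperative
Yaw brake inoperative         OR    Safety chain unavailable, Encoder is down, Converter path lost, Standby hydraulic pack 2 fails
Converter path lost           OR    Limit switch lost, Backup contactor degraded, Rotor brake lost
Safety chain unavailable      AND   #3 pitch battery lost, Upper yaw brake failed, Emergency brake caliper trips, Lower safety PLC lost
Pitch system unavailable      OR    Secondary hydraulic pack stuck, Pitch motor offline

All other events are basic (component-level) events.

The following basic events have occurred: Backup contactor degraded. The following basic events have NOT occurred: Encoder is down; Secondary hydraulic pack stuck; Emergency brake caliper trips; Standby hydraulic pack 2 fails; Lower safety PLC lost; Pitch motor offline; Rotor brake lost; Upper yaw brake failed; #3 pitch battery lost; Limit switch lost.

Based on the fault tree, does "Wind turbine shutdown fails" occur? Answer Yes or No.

Yes

Pitch system unavailable [OR]: Secondary hydraulic pack stuck=not, Pitch motor offline=not → no input occurs → does not occur.
Safety chain unavailable [AND]: #3 pitch battery lost=not, Upper yaw brake failed=not, Emergency brake caliper trips=not, Lower safety PLC lost=not → not all inputs occur → does not occur.
Converter path lost [OR]: Limit switch lost=not, Backup contactor degraded=occurs, Rotor brake lost=not → at least one input occurs → occurs.
Yaw brake inoperative [OR]: Safety chain unavailable=not, Encoder is down=not, Converter path lost=occurs, Standby hydraulic pack 2 fails=not → at least one input occurs → occurs.
Wind turbine shutdown fails [OR]: Pitch system unavailable=not, Yaw brake inoperative=occurs → at least one input occurs → occurs.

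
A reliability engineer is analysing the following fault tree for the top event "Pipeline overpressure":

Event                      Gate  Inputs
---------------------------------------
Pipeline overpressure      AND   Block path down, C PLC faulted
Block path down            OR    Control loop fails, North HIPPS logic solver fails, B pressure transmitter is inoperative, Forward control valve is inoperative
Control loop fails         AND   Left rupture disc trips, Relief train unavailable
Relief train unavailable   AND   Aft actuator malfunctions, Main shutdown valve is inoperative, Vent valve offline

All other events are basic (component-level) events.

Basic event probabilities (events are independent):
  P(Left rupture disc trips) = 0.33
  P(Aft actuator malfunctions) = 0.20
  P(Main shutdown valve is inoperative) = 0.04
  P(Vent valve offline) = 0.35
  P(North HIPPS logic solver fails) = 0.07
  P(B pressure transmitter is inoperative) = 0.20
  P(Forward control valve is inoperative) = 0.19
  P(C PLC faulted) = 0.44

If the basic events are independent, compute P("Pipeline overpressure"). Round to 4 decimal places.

P(Relief train unavailable) [AND] = 0.20 × 0.04 × 0.35 = 0.002800
P(Control loop fails) [AND] = 0.33 × 0.002800 = 0.000924
P(Block path down) [OR] = 1 − (1−0.000924) × (1−0.07) × (1−0.20) × (1−0.19) = 0.397917
P(Pipeline overpressure) [AND] = 0.397917 × 0.44 = 0.175083
Rounded to 4 decimal places: P(Pipeline overpressure) ≈ 0.1751.

0.1751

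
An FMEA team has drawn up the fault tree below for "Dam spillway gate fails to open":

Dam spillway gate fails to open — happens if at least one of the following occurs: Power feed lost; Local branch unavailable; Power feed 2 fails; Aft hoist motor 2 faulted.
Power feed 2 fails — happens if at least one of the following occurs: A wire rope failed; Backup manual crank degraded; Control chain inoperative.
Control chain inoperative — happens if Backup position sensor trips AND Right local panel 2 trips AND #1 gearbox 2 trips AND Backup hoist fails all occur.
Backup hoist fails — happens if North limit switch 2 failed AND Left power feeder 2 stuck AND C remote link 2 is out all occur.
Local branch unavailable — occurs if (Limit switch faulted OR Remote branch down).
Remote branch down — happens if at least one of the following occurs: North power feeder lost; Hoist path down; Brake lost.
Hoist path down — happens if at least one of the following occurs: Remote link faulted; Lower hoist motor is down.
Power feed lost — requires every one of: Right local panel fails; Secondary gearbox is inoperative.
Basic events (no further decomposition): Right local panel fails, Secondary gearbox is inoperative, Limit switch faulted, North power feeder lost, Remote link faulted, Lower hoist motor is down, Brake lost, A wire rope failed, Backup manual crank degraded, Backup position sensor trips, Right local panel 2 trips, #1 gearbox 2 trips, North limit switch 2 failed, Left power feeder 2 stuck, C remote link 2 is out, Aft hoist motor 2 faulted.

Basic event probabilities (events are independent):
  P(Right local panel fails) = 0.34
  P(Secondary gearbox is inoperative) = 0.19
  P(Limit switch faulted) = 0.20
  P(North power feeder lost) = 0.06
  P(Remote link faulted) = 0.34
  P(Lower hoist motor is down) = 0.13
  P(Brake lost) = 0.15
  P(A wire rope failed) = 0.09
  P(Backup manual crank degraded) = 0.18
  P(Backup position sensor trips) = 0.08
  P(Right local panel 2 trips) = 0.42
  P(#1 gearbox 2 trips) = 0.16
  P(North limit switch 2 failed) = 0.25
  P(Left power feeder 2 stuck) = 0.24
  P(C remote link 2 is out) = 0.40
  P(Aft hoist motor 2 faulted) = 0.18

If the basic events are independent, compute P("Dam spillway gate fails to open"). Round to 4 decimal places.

0.7900

P(Power feed lost) [AND] = 0.34 × 0.19 = 0.064600
P(Hoist path down) [OR] = 1 − (1−0.34) × (1−0.13) = 0.425800
P(Remote branch down) [OR] = 1 − (1−0.06) × (1−0.425800) × (1−0.15) = 0.541214
P(Local branch unavailable) [OR] = 1 − (1−0.20) × (1−0.541214) = 0.632971
P(Backup hoist fails) [AND] = 0.25 × 0.24 × 0.40 = 0.024000
P(Control chain inoperative) [AND] = 0.08 × 0.42 × 0.16 × 0.024000 = 0.000129
P(Power feed 2 fails) [OR] = 1 − (1−0.09) × (1−0.18) × (1−0.000129) = 0.253896
P(Dam spillway gate fails to open) [OR] = 1 − (1−0.064600) × (1−0.632971) × (1−0.253896) × (1−0.18) = 0.789956
Rounded to 4 decimal places: P(Dam spillway gate fails to open) ≈ 0.7900.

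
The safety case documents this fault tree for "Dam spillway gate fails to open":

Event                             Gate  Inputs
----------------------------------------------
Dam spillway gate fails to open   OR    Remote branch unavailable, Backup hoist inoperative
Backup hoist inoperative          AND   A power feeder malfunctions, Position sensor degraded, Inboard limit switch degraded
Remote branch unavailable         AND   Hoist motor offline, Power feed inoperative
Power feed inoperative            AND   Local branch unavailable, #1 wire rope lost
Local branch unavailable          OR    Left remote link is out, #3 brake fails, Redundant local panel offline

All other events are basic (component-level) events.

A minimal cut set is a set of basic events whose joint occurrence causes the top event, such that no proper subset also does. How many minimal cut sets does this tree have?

Local branch unavailable [OR]: union of children's cut sets → 3 cut set(s).
Power feed inoperative [AND]: one cut set from each child combined → 3 × 1 = 3 cut set(s).
Remote branch unavailable [AND]: one cut set from each child combined → 1 × 3 = 3 cut set(s).
Backup hoist inoperative [AND]: one cut set from each child combined → 1 × 1 × 1 = 1 cut set(s).
Dam spillway gate fails to open [OR]: union of children's cut sets → 4 cut set(s).
Minimal cut sets: {#1 wire rope lost, Hoist motor offline, Left remote link is out}; {#1 wire rope lost, #3 brake fails, Hoist motor offline}; {#1 wire rope lost, Hoist motor offline, Redundant local panel offline}; {A power feeder malfunctions, Inboard limit switch degraded, Position sensor degraded}.

4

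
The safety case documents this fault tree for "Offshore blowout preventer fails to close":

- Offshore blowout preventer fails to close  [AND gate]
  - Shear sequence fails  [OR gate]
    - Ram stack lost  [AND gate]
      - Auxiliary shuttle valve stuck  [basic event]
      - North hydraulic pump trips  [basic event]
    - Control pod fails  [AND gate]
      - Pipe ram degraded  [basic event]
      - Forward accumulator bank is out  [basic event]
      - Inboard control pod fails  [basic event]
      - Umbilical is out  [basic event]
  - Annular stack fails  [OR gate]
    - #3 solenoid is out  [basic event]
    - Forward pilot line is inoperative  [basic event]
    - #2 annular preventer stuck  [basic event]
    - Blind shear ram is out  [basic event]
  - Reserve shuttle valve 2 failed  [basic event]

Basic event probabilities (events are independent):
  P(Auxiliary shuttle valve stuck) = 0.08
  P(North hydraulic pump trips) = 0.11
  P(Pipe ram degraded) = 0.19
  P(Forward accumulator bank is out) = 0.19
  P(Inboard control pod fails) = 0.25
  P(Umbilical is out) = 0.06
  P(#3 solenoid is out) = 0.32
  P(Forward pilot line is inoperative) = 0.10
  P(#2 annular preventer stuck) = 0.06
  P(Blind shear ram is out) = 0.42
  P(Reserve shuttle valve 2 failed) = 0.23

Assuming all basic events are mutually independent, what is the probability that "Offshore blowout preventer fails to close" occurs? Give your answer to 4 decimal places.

0.0014

P(Ram stack lost) [AND] = 0.08 × 0.11 = 0.008800
P(Control pod fails) [AND] = 0.19 × 0.19 × 0.25 × 0.06 = 0.000542
P(Shear sequence fails) [OR] = 1 − (1−0.008800) × (1−0.000542) = 0.009337
P(Annular stack fails) [OR] = 1 − (1−0.32) × (1−0.10) × (1−0.06) × (1−0.42) = 0.666338
P(Offshore blowout preventer fails to close) [AND] = 0.009337 × 0.666338 × 0.23 = 0.001431
Rounded to 4 decimal places: P(Offshore blowout preventer fails to close) ≈ 0.0014.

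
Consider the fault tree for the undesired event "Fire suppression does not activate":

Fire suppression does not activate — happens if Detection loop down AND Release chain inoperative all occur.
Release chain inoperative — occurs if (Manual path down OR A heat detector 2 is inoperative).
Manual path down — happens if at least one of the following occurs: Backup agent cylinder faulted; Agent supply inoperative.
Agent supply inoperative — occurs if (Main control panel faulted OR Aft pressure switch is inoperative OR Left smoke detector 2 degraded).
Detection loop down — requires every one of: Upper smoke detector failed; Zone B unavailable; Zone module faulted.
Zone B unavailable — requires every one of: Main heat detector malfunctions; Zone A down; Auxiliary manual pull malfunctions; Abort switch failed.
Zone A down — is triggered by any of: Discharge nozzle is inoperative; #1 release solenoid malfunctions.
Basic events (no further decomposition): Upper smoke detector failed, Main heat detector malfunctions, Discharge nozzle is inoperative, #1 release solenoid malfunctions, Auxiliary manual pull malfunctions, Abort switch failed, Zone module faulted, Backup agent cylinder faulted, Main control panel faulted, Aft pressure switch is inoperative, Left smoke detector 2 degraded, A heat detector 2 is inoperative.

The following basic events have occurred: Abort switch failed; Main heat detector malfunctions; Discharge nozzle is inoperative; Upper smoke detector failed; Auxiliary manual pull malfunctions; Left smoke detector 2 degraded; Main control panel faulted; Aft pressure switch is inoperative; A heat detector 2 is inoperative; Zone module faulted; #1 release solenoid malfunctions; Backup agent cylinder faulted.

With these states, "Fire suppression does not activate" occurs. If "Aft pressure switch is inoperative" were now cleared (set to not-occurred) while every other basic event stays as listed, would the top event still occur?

Counterfactual: set "Aft pressure switch is inoperative" to not occurred.
Zone A down [OR]: Discharge nozzle is inoperative=occurs, #1 release solenoid malfunctions=occurs → at least one input occurs → occurs.
Zone B unavailable [AND]: Main heat detector malfunctions=occurs, Zone A down=occurs, Auxiliary manual pull malfunctions=occurs, Abort switch failed=occurs → all inputs occur → occurs.
Detection loop down [AND]: Upper smoke detector failed=occurs, Zone B unavailable=occurs, Zone module faulted=occurs → all inputs occur → occurs.
Agent supply inoperative [OR]: Main control panel faulted=occurs, Aft pressure switch is inoperative=not, Left smoke detector 2 degraded=occurs → at least one input occurs → occurs.
Manual path down [OR]: Backup agent cylinder faulted=occurs, Agent supply inoperative=occurs → at least one input occurs → occurs.
Release chain inoperative [OR]: Manual path down=occurs, A heat detector 2 is inoperative=occurs → at least one input occurs → occurs.
Fire suppression does not activate [AND]: Detection loop down=occurs, Release chain inoperative=occurs → all inputs occur → occurs.

Yes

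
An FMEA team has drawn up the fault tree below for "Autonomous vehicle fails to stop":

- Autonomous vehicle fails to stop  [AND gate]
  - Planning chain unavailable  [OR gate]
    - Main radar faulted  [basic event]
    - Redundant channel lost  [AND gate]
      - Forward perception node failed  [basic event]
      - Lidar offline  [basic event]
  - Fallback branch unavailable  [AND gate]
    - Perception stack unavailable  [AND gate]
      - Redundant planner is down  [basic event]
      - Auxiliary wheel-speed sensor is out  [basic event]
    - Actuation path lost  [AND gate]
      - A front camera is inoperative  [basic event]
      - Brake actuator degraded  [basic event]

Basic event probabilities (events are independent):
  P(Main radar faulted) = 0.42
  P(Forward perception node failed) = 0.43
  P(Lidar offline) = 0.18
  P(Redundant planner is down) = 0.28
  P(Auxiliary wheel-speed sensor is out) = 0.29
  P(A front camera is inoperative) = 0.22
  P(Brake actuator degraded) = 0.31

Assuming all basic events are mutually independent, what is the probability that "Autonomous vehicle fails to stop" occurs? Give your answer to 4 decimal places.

0.0026

P(Redundant channel lost) [AND] = 0.43 × 0.18 = 0.077400
P(Planning chain unavailable) [OR] = 1 − (1−0.42) × (1−0.077400) = 0.464892
P(Perception stack unavailable) [AND] = 0.28 × 0.29 = 0.081200
P(Actuation path lost) [AND] = 0.22 × 0.31 = 0.068200
P(Fallback branch unavailable) [AND] = 0.081200 × 0.068200 = 0.005538
P(Autonomous vehicle fails to stop) [AND] = 0.464892 × 0.005538 = 0.002575
Rounded to 4 decimal places: P(Autonomous vehicle fails to stop) ≈ 0.0026.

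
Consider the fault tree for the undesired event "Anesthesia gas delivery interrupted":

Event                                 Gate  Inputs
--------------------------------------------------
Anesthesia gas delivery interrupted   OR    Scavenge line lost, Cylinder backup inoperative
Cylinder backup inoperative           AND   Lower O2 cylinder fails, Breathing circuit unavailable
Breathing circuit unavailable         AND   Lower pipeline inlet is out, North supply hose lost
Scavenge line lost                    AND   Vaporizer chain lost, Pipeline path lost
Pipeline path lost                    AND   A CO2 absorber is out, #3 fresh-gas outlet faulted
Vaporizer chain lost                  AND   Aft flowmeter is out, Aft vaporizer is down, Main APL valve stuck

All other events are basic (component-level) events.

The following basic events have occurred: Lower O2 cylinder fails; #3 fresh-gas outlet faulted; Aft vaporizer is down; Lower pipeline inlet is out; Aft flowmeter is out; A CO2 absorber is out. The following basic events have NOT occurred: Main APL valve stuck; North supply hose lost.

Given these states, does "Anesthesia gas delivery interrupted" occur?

Vaporizer chain lost [AND]: Aft flowmeter is out=occurs, Aft vaporizer is down=occurs, Main APL valve stuck=not → not all inputs occur → does not occur.
Pipeline path lost [AND]: A CO2 absorber is out=occurs, #3 fresh-gas outlet faulted=occurs → all inputs occur → occurs.
Scavenge line lost [AND]: Vaporizer chain lost=not, Pipeline path lost=occurs → not all inputs occur → does not occur.
Breathing circuit unavailable [AND]: Lower pipeline inlet is out=occurs, North supply hose lost=not → not all inputs occur → does not occur.
Cylinder backup inoperative [AND]: Lower O2 cylinder fails=occurs, Breathing circuit unavailable=not → not all inputs occur → does not occur.
Anesthesia gas delivery interrupted [OR]: Scavenge line lost=not, Cylinder backup inoperative=not → no input occurs → does not occur.

No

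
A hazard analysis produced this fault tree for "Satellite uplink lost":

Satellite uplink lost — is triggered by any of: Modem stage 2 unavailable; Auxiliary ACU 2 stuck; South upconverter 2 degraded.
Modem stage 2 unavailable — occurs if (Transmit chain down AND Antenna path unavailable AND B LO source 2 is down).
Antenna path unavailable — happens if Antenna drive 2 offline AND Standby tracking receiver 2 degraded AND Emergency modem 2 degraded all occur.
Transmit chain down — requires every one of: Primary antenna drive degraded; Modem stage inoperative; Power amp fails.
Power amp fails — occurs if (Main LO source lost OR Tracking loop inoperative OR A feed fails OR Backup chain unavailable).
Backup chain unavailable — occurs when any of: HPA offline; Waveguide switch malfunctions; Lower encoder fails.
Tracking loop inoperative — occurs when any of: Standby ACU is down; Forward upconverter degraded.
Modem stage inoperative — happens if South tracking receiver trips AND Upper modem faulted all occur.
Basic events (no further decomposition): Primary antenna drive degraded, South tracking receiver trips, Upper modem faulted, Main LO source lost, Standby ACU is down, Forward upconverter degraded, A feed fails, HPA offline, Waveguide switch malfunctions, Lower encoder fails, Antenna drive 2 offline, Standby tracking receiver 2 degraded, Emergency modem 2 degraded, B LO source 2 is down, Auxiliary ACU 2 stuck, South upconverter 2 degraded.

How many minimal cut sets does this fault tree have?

Modem stage inoperative [AND]: one cut set from each child combined → 1 × 1 = 1 cut set(s).
Tracking loop inoperative [OR]: union of children's cut sets → 2 cut set(s).
Backup chain unavailable [OR]: union of children's cut sets → 3 cut set(s).
Power amp fails [OR]: union of children's cut sets → 7 cut set(s).
Transmit chain down [AND]: one cut set from each child combined → 1 × 1 × 7 = 7 cut set(s).
Antenna path unavailable [AND]: one cut set from each child combined → 1 × 1 × 1 = 1 cut set(s).
Modem stage 2 unavailable [AND]: one cut set from each child combined → 7 × 1 × 1 = 7 cut set(s).
Satellite uplink lost [OR]: union of children's cut sets → 9 cut set(s).
Minimal cut sets: {Antenna drive 2 offline, B LO source 2 is down, Emergency modem 2 degraded, Main LO source lost, Primary antenna drive degraded, South tracking receiver trips, Standby tracking receiver 2 degraded, Upper modem faulted}; {Antenna drive 2 offline, B LO source 2 is down, Emergency modem 2 degraded, Primary antenna drive degraded, South tracking receiver trips, Standby ACU is down, Standby tracking receiver 2 degraded, Upper modem faulted}; {Antenna drive 2 offline, B LO source 2 is down, Emergency modem 2 degraded, Forward upconverter degraded, Primary antenna drive degraded, South tracking receiver trips, Standby tracking receiver 2 degraded, Upper modem faulted}; {A feed fails, Antenna drive 2 offline, B LO source 2 is down, Emergency modem 2 degraded, Primary antenna drive degraded, South tracking receiver trips, Standby tracking receiver 2 degraded, Upper modem faulted}; {Antenna drive 2 offline, B LO source 2 is down, Emergency modem 2 degraded, HPA offline, Primary antenna drive degraded, South tracking receiver trips, Standby tracking receiver 2 degraded, Upper modem faulted}; {Antenna drive 2 offline, B LO source 2 is down, Emergency modem 2 degraded, Primary antenna drive degraded, South tracking receiver trips, Standby tracking receiver 2 degraded, Upper modem faulted, Waveguide switch malfunctions}; {Antenna drive 2 offline, B LO source 2 is down, Emergency modem 2 degraded, Lower encoder fails, Primary antenna drive degraded, South tracking receiver trips, Standby tracking receiver 2 degraded, Upper modem faulted}; {Auxiliary ACU 2 stuck}; {South upconverter 2 degraded}.

9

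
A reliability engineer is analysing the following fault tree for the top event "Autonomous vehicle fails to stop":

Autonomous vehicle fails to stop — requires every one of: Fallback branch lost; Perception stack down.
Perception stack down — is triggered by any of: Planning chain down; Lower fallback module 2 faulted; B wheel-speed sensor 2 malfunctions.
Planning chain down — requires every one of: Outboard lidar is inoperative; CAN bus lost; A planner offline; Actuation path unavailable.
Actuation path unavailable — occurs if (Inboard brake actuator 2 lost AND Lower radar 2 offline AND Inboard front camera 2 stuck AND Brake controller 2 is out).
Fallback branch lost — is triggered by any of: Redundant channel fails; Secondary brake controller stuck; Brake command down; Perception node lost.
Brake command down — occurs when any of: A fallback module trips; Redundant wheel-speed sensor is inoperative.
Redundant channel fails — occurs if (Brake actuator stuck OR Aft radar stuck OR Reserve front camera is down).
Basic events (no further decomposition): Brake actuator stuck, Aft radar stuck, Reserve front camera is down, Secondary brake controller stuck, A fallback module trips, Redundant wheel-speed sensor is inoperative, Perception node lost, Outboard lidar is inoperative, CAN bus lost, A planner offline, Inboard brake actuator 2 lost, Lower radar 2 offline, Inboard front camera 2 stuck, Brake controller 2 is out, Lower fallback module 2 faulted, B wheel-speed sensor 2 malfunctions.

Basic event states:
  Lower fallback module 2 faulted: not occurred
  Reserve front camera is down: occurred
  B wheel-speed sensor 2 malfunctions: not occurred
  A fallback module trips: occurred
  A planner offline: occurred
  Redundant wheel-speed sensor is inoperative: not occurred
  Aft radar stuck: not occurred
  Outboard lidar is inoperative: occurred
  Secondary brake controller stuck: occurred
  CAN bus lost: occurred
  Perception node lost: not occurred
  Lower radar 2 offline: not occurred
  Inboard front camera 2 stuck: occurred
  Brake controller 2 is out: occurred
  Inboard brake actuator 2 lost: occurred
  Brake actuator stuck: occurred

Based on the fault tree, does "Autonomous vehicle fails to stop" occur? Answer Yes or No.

Redundant channel fails [OR]: Brake actuator stuck=occurs, Aft radar stuck=not, Reserve front camera is down=occurs → at least one input occurs → occurs.
Brake command down [OR]: A fallback module trips=occurs, Redundant wheel-speed sensor is inoperative=not → at least one input occurs → occurs.
Fallback branch lost [OR]: Redundant channel fails=occurs, Secondary brake controller stuck=occurs, Brake command down=occurs, Perception node lost=not → at least one input occurs → occurs.
Actuation path unavailable [AND]: Inboard brake actuator 2 lost=occurs, Lower radar 2 offline=not, Inboard front camera 2 stuck=occurs, Brake controller 2 is out=occurs → not all inputs occur → does not occur.
Planning chain down [AND]: Outboard lidar is inoperative=occurs, CAN bus lost=occurs, A planner offline=occurs, Actuation path unavailable=not → not all inputs occur → does not occur.
Perception stack down [OR]: Planning chain down=not, Lower fallback module 2 faulted=not, B wheel-speed sensor 2 malfunctions=not → no input occurs → does not occur.
Autonomous vehicle fails to stop [AND]: Fallback branch lost=occurs, Perception stack down=not → not all inputs occur → does not occur.

No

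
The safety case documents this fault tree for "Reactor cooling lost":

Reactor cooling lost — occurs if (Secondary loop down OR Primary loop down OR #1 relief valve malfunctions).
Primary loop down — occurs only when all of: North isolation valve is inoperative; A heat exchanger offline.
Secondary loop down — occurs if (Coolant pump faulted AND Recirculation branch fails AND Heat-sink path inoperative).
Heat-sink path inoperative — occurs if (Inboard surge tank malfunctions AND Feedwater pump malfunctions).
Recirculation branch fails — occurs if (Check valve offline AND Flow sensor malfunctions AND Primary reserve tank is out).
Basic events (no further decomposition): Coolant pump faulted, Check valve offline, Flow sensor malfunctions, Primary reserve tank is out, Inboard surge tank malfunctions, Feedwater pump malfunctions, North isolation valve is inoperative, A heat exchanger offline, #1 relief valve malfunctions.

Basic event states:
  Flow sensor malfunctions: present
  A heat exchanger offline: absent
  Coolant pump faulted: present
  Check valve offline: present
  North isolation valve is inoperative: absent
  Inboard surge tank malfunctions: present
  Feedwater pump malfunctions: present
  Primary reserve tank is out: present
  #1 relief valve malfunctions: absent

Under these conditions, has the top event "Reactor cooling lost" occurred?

Yes

Recirculation branch fails [AND]: Check valve offline=occurs, Flow sensor malfunctions=occurs, Primary reserve tank is out=occurs → all inputs occur → occurs.
Heat-sink path inoperative [AND]: Inboard surge tank malfunctions=occurs, Feedwater pump malfunctions=occurs → all inputs occur → occurs.
Secondary loop down [AND]: Coolant pump faulted=occurs, Recirculation branch fails=occurs, Heat-sink path inoperative=occurs → all inputs occur → occurs.
Primary loop down [AND]: North isolation valve is inoperative=not, A heat exchanger offline=not → not all inputs occur → does not occur.
Reactor cooling lost [OR]: Secondary loop down=occurs, Primary loop down=not, #1 relief valve malfunctions=not → at least one input occurs → occurs.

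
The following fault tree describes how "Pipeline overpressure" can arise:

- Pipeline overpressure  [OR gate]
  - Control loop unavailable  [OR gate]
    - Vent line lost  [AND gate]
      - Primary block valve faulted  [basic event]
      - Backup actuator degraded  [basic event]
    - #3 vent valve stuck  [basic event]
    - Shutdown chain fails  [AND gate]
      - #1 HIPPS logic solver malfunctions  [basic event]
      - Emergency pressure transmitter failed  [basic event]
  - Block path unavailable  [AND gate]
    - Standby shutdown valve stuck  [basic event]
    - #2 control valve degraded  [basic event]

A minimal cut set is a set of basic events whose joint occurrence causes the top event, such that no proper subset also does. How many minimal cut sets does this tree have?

4

Vent line lost [AND]: one cut set from each child combined → 1 × 1 = 1 cut set(s).
Shutdown chain fails [AND]: one cut set from each child combined → 1 × 1 = 1 cut set(s).
Control loop unavailable [OR]: union of children's cut sets → 3 cut set(s).
Block path unavailable [AND]: one cut set from each child combined → 1 × 1 = 1 cut set(s).
Pipeline overpressure [OR]: union of children's cut sets → 4 cut set(s).
Minimal cut sets: {Backup actuator degraded, Primary block valve faulted}; {#3 vent valve stuck}; {#1 HIPPS logic solver malfunctions, Emergency pressure transmitter failed}; {#2 control valve degraded, Standby shutdown valve stuck}.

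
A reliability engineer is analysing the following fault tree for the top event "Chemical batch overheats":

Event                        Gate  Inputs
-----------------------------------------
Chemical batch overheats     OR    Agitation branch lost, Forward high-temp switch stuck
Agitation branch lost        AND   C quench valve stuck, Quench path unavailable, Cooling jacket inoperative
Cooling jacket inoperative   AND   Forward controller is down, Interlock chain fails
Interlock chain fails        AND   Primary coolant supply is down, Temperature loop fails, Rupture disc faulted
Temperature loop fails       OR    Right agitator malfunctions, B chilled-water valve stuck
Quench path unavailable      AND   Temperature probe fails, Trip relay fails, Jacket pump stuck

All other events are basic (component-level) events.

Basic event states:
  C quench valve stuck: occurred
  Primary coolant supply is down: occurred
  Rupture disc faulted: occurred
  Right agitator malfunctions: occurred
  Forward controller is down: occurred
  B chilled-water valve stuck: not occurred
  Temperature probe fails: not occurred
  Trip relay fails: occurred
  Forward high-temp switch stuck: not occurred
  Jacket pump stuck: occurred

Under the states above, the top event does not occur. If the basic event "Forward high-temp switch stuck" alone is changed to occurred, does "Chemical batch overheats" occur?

Counterfactual: set "Forward high-temp switch stuck" to occurred.
Quench path unavailable [AND]: Temperature probe fails=not, Trip relay fails=occurs, Jacket pump stuck=occurs → not all inputs occur → does not occur.
Temperature loop fails [OR]: Right agitator malfunctions=occurs, B chilled-water valve stuck=not → at least one input occurs → occurs.
Interlock chain fails [AND]: Primary coolant supply is down=occurs, Temperature loop fails=occurs, Rupture disc faulted=occurs → all inputs occur → occurs.
Cooling jacket inoperative [AND]: Forward controller is down=occurs, Interlock chain fails=occurs → all inputs occur → occurs.
Agitation branch lost [AND]: C quench valve stuck=occurs, Quench path unavailable=not, Cooling jacket inoperative=occurs → not all inputs occur → does not occur.
Chemical batch overheats [OR]: Agitation branch lost=not, Forward high-temp switch stuck=occurs → at least one input occurs → occurs.

Yes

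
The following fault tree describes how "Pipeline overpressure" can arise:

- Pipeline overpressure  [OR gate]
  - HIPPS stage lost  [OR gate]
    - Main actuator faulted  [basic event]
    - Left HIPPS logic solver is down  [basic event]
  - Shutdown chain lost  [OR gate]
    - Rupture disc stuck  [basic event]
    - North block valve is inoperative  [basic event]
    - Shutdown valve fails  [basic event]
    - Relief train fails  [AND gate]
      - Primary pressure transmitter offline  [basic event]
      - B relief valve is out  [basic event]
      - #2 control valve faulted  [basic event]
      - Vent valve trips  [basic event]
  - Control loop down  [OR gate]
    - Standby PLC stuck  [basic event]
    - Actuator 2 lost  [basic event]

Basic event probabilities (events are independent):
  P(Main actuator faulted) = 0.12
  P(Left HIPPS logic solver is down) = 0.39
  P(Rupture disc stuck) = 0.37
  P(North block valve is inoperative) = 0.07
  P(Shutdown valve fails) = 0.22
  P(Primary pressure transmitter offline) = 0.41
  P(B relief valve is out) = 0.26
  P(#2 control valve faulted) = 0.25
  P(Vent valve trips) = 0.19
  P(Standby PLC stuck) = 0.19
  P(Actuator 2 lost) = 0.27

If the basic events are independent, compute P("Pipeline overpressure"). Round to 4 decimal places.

P(HIPPS stage lost) [OR] = 1 − (1−0.12) × (1−0.39) = 0.463200
P(Relief train fails) [AND] = 0.41 × 0.26 × 0.25 × 0.19 = 0.005064
P(Shutdown chain lost) [OR] = 1 − (1−0.37) × (1−0.07) × (1−0.22) × (1−0.005064) = 0.545312
P(Control loop down) [OR] = 1 − (1−0.19) × (1−0.27) = 0.408700
P(Pipeline overpressure) [OR] = 1 − (1−0.463200) × (1−0.545312) × (1−0.408700) = 0.855678
Rounded to 4 decimal places: P(Pipeline overpressure) ≈ 0.8557.

0.8557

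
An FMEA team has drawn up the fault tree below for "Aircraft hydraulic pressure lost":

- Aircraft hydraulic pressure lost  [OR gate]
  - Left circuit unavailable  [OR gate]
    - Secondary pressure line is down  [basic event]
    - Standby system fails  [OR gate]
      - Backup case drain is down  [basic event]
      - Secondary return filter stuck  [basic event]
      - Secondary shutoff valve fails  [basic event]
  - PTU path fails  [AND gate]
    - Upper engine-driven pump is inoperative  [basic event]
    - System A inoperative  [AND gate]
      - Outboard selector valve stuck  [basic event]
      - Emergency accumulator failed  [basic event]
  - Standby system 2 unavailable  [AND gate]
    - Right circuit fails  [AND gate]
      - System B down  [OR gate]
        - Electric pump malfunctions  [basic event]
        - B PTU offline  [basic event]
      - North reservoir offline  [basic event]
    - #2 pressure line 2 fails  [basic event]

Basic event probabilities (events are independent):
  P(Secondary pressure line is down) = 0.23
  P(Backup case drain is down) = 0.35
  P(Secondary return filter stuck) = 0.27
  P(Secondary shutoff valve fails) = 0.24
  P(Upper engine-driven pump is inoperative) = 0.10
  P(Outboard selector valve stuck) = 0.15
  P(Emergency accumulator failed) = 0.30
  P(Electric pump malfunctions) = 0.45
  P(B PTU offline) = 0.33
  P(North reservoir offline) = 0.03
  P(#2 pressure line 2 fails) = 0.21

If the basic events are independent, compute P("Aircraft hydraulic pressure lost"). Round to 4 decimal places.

0.7247

P(Standby system fails) [OR] = 1 − (1−0.35) × (1−0.27) × (1−0.24) = 0.639380
P(Left circuit unavailable) [OR] = 1 − (1−0.23) × (1−0.639380) = 0.722323
P(System A inoperative) [AND] = 0.15 × 0.30 = 0.045000
P(PTU path fails) [AND] = 0.10 × 0.045000 = 0.004500
P(System B down) [OR] = 1 − (1−0.45) × (1−0.33) = 0.631500
P(Right circuit fails) [AND] = 0.631500 × 0.03 = 0.018945
P(Standby system 2 unavailable) [AND] = 0.018945 × 0.21 = 0.003978
P(Aircraft hydraulic pressure lost) [OR] = 1 − (1−0.722323) × (1−0.004500) × (1−0.003978) = 0.724672
Rounded to 4 decimal places: P(Aircraft hydraulic pressure lost) ≈ 0.7247.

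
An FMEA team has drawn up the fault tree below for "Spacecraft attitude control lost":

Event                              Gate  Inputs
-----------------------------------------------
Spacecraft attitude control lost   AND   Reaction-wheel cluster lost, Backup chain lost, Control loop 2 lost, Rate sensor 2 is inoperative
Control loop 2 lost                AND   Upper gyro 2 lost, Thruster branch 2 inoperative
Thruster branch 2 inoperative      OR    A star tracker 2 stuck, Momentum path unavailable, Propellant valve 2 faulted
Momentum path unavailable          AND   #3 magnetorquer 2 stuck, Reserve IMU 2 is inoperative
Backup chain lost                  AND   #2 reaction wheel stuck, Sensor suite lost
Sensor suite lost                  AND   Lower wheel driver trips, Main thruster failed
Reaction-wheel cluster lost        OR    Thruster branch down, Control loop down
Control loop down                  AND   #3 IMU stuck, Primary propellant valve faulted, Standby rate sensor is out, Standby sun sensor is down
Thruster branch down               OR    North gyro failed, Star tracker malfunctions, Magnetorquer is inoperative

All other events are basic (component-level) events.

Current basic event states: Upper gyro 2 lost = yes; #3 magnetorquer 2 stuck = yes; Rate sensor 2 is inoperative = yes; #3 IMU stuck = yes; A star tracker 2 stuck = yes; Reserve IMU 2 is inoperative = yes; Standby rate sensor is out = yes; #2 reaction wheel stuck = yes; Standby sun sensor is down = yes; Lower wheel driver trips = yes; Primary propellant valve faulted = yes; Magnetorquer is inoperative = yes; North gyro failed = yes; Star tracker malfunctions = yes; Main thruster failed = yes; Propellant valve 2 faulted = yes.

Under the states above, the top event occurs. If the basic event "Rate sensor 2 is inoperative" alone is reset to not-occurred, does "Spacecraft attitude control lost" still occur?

Counterfactual: set "Rate sensor 2 is inoperative" to not occurred.
Thruster branch down [OR]: North gyro failed=occurs, Star tracker malfunctions=occurs, Magnetorquer is inoperative=occurs → at least one input occurs → occurs.
Control loop down [AND]: #3 IMU stuck=occurs, Primary propellant valve faulted=occurs, Standby rate sensor is out=occurs, Standby sun sensor is down=occurs → all inputs occur → occurs.
Reaction-wheel cluster lost [OR]: Thruster branch down=occurs, Control loop down=occurs → at least one input occurs → occurs.
Sensor suite lost [AND]: Lower wheel driver trips=occurs, Main thruster failed=occurs → all inputs occur → occurs.
Backup chain lost [AND]: #2 reaction wheel stuck=occurs, Sensor suite lost=occurs → all inputs occur → occurs.
Momentum path unavailable [AND]: #3 magnetorquer 2 stuck=occurs, Reserve IMU 2 is inoperative=occurs → all inputs occur → occurs.
Thruster branch 2 inoperative [OR]: A star tracker 2 stuck=occurs, Momentum path unavailable=occurs, Propellant valve 2 faulted=occurs → at least one input occurs → occurs.
Control loop 2 lost [AND]: Upper gyro 2 lost=occurs, Thruster branch 2 inoperative=occurs → all inputs occur → occurs.
Spacecraft attitude control lost [AND]: Reaction-wheel cluster lost=occurs, Backup chain lost=occurs, Control loop 2 lost=occurs, Rate sensor 2 is inoperative=not → not all inputs occur → does not occur.

No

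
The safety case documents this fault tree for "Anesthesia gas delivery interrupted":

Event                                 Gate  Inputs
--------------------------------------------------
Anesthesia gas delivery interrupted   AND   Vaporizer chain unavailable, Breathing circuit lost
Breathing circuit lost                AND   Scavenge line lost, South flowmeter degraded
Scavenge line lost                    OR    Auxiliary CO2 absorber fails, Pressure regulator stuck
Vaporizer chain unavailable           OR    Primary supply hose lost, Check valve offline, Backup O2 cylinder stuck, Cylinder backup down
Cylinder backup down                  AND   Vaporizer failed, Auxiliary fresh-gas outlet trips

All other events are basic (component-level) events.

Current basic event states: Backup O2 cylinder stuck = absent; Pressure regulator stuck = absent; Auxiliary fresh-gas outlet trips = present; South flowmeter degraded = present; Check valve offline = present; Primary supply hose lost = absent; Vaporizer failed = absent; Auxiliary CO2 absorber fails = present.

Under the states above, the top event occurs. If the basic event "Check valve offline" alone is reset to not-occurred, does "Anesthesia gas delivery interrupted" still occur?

Counterfactual: set "Check valve offline" to not occurred.
Cylinder backup down [AND]: Vaporizer failed=not, Auxiliary fresh-gas outlet trips=occurs → not all inputs occur → does not occur.
Vaporizer chain unavailable [OR]: Primary supply hose lost=not, Check valve offline=not, Backup O2 cylinder stuck=not, Cylinder backup down=not → no input occurs → does not occur.
Scavenge line lost [OR]: Auxiliary CO2 absorber fails=occurs, Pressure regulator stuck=not → at least one input occurs → occurs.
Breathing circuit lost [AND]: Scavenge line lost=occurs, South flowmeter degraded=occurs → all inputs occur → occurs.
Anesthesia gas delivery interrupted [AND]: Vaporizer chain unavailable=not, Breathing circuit lost=occurs → not all inputs occur → does not occur.

No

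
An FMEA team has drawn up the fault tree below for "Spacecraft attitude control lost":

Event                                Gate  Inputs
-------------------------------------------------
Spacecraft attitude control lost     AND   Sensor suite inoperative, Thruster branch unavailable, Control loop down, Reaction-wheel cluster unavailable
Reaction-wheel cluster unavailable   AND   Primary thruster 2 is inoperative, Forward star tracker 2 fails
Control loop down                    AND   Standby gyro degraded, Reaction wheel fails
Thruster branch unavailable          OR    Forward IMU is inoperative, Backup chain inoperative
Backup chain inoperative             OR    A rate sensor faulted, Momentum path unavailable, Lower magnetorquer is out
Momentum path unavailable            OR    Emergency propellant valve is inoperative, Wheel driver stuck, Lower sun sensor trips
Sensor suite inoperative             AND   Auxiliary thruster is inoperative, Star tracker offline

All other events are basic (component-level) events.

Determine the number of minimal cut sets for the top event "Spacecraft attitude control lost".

6

Sensor suite inoperative [AND]: one cut set from each child combined → 1 × 1 = 1 cut set(s).
Momentum path unavailable [OR]: union of children's cut sets → 3 cut set(s).
Backup chain inoperative [OR]: union of children's cut sets → 5 cut set(s).
Thruster branch unavailable [OR]: union of children's cut sets → 6 cut set(s).
Control loop down [AND]: one cut set from each child combined → 1 × 1 = 1 cut set(s).
Reaction-wheel cluster unavailable [AND]: one cut set from each child combined → 1 × 1 = 1 cut set(s).
Spacecraft attitude control lost [AND]: one cut set from each child combined → 1 × 6 × 1 × 1 = 6 cut set(s).
Minimal cut sets: {Auxiliary thruster is inoperative, Forward IMU is inoperative, Forward star tracker 2 fails, Primary thruster 2 is inoperative, Reaction wheel fails, Standby gyro degraded, Star tracker offline}; {A rate sensor faulted, Auxiliary thruster is inoperative, Forward star tracker 2 fails, Primary thruster 2 is inoperative, Reaction wheel fails, Standby gyro degraded, Star tracker offline}; {Auxiliary thruster is inoperative, Emergency propellant valve is inoperative, Forward star tracker 2 fails, Primary thruster 2 is inoperative, Reaction wheel fails, Standby gyro degraded, Star tracker offline}; {Auxiliary thruster is inoperative, Forward star tracker 2 fails, Primary thruster 2 is inoperative, Reaction wheel fails, Standby gyro degraded, Star tracker offline, Wheel driver stuck}; {Auxiliary thruster is inoperative, Forward star tracker 2 fails, Lower sun sensor trips, Primary thruster 2 is inoperative, Reaction wheel fails, Standby gyro degraded, Star tracker offline}; {Auxiliary thruster is inoperative, Forward star tracker 2 fails, Lower magnetorquer is out, Primary thruster 2 is inoperative, Reaction wheel fails, Standby gyro degraded, Star tracker offline}.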